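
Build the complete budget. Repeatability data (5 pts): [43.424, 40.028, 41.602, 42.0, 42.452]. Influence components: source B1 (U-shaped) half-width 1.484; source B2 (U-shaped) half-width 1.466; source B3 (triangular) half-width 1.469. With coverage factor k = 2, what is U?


mean = (43.424 + 40.028 + 41.602 + 42.0 + 42.452) / 5 = 41.9012
s = sqrt(sum((x - mean)^2)/(n-1)) = 1.2480446
u_A = s / sqrt(n) = 1.2480446 / sqrt(5) = 0.55814251
u_B1 = 1.484 / sqrt(2) = 1.0493465
u_B2 = 1.466 / sqrt(2) = 1.0366185
u_B3 = 1.469 / sqrt(6) = 0.59971674
uc = sqrt(0.55814251^2 + 1.0493465^2 + 1.0366185^2 + 0.59971674^2) = 1.6872727
U = k * uc = 2 * 1.6872727
U = 3.3745

3.3745


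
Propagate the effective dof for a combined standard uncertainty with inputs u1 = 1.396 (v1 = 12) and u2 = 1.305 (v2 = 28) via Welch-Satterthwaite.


uc = sqrt(u1^2 + u2^2) = sqrt(1.396^2 + 1.305^2) = 1.9109791
v_eff = uc^4 / (u1^4/v1 + u2^4/v2)
= 1.9109791^4 / (1.396^4/12 + 1.305^4/28)
= 13.335944 / 0.42007225
v_eff = 31.7468

31.7468


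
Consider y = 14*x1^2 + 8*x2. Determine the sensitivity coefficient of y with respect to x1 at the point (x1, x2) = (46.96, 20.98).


y = 14*x1^2 + 8*x2
dy/dx1 = 2*14*x1
Evaluate at x1 = 46.96: c1 = 28 * 46.96
c1 = 1314.8800

1314.8800


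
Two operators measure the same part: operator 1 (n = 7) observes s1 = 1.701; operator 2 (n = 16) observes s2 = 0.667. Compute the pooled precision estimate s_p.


s_p = sqrt(((n1-1)*s1^2 + (n2-1)*s2^2) / (n1+n2-2))
numerator = (7-1)*1.701^2 + (16-1)*0.667^2 = 17.360406 + 6.673335 = 24.033741
denominator = 7 + 16 - 2 = 21
s_p^2 = 24.033741 / 21 = 1.1444639
s_p = sqrt(1.1444639) = 1.0698

1.0698


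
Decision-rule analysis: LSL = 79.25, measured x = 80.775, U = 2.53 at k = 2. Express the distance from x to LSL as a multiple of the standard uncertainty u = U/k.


u = U / k = 2.53 / 2 = 1.265
margin = |LSL - x| = |79.25 - 80.775| = 1.525
z = margin / u = 1.525 / 1.265
z = 1.2055

1.2055


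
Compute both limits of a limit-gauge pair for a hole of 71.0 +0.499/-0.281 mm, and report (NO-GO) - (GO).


GO = nominal - lower_tol (smallest hole = maximum material condition)
GO = 71.0 - 0.281 = 70.719
NO-GO = nominal + upper_tol (largest hole = least material condition)
NO-GO = 71.0 + 0.499 = 71.499
spread = NO-GO - GO = 71.499 - 70.719 = 0.7800

0.7800


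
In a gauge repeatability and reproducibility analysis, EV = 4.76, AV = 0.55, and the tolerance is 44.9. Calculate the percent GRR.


GRR = sqrt(EV^2 + AV^2) = sqrt(4.76^2 + 0.55^2) = 4.7916699
%GRR = GRR / tol * 100 = 4.7916699 / 44.9 * 100
%GRR = 10.6719

10.6719


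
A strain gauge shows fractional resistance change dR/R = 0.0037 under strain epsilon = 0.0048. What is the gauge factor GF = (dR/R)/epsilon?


GF = (dR/R) / epsilon
= 0.0037 / 0.0048
= 0.7708

0.7708


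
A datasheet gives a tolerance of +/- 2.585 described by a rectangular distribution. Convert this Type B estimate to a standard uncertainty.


u_B = half_width / sqrt(3)
u_B = 2.585 / 1.7320508
u_B = 1.4925

1.4925


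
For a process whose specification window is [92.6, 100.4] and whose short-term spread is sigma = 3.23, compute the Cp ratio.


Cp = (USL - LSL) / (6 * sigma)
= (100.4 - 92.6) / (6 * 3.23)
= 7.8000 / 19.3800
= 0.4025

0.4025


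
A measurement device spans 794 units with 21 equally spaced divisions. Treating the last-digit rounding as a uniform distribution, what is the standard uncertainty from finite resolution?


resolution = range / divisions
resolution = 794 / 21 = 37.809524
u_res = resolution / (2*sqrt(3))
u_res = 37.809524 / 3.4641016
u_res = 10.9147

10.9147


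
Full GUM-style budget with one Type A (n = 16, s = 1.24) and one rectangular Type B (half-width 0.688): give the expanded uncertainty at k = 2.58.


u_A = s / sqrt(n) = 1.24 / sqrt(16) = 0.31
u_B = half_width / sqrt(3) = 0.688 / sqrt(3) = 0.39721699
uc = sqrt(u_A^2 + u_B^2) = sqrt(0.31^2 + 0.39721699^2) = 0.50386639
U = k * uc = 2.58 * 0.50386639
U = 1.3000

1.3000


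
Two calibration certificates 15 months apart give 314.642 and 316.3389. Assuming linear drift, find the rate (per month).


rate = (v2 - v1) / months
= (316.3389 - 314.642) / 15
= 1.6969 / 15
= 0.1131

0.1131


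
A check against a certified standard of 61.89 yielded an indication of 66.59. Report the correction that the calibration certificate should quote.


Correction = standard - reading
= 61.89 - 66.59
= -4.7000

-4.7000


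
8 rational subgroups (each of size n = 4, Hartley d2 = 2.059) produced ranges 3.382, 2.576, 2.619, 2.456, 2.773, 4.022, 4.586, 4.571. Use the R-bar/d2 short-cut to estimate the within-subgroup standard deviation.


R_bar = (3.382 + 2.576 + 2.619 + 2.456 + 2.773 + 4.022 + 4.586 + 4.571) / 8
R_bar = 26.985 / 8 = 3.373125
sigma_hat = R_bar / d2 = 3.373125 / 2.059 = 1.6382

1.6382


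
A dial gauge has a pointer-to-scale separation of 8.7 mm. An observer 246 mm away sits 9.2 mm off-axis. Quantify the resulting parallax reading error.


error = h * offset / d
= 8.7 * 9.2 / 246
= 0.3254

0.3254


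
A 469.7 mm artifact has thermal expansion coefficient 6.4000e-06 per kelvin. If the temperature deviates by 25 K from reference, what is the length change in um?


dL = L * alpha * dT
= 469.7 * 6.4000e-06 * 25
= 0.0751520 mm
dL_um = 0.0751520 * 1000 = 75.1520 um

75.1520


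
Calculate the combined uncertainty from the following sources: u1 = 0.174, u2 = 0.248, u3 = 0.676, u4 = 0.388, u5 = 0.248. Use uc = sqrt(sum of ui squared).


uc = sqrt(0.174^2 + 0.248^2 + 0.676^2 + 0.388^2 + 0.248^2)
uc = sqrt(0.760804)
uc = 0.8722

0.8722


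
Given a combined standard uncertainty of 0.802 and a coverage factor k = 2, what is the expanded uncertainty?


U = k * uc
U = 2 * 0.802
U = 1.6040

1.6040


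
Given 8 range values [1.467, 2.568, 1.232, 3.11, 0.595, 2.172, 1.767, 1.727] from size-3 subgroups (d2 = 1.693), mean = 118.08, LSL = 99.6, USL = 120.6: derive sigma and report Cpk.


R_bar = (1.467 + 2.568 + 1.232 + 3.11 + 0.595 + 2.172 + 1.767 + 1.727) / 8 = 1.82975
sigma = R_bar / d2 = 1.82975 / 1.693 = 1.0807738
Cp = (USL - LSL)/(6*sigma) = (120.6 - 99.6)/(6*1.0807738) = 3.2384
Cpu = (120.6 - 118.08)/(3*1.0807738) = 0.7772
Cpl = (118.08 - 99.6)/(3*1.0807738) = 5.6996
Cpk = min(Cpu, Cpl) = 0.7772

0.7772


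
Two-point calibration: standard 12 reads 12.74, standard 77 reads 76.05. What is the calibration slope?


slope = (y2 - y1) / (x2 - x1)
= (76.05 - 12.74) / (77 - 12)
= 63.3100 / 65
= 0.9740

0.9740


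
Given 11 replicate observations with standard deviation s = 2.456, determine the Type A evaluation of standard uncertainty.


u_A = s / sqrt(n)
u_A = 2.456 / sqrt(11)
u_A = 2.456 / 3.3166248
u_A = 0.7405

0.7405


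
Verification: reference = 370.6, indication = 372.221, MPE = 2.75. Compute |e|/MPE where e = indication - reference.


e = indication - reference = 372.221 - 370.6 = 1.6210
|e| = 1.6210
ratio = |e| / MPE = 1.6210 / 2.75
ratio = 0.5895

0.5895


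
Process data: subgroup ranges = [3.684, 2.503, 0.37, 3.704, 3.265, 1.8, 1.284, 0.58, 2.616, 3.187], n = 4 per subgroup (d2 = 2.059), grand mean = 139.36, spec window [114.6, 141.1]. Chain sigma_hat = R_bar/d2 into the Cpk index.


R_bar = (3.684 + 2.503 + 0.37 + 3.704 + 3.265 + 1.8 + 1.284 + 0.58 + 2.616 + 3.187) / 10 = 2.2993
sigma = R_bar / d2 = 2.2993 / 2.059 = 1.1167071
Cp = (USL - LSL)/(6*sigma) = (141.1 - 114.6)/(6*1.1167071) = 3.9551
Cpu = (141.1 - 139.36)/(3*1.1167071) = 0.5194
Cpl = (139.36 - 114.6)/(3*1.1167071) = 7.3908
Cpk = min(Cpu, Cpl) = 0.5194

0.5194


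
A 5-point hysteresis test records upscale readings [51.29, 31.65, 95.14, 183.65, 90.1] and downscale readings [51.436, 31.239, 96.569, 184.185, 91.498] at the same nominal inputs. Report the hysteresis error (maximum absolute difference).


|51.29 - 51.436| = 0.1460
|31.65 - 31.239| = 0.4110
|95.14 - 96.569| = 1.4290
|183.65 - 184.185| = 0.5350
|90.1 - 91.498| = 1.3980
hysteresis = max(diffs) = 1.4290

1.4290


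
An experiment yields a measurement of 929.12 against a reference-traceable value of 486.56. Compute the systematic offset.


Systematic error = measured - true
= 929.12 - 486.56
= 442.5600

442.5600


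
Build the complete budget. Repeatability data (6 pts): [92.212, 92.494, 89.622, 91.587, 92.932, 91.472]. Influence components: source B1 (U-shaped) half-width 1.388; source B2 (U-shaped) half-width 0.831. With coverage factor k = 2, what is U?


mean = (92.212 + 92.494 + 89.622 + 91.587 + 92.932 + 91.472) / 6 = 91.71983333
s = sqrt(sum((x - mean)^2)/(n-1)) = 1.1654082
u_A = s / sqrt(n) = 1.1654082 / sqrt(6) = 0.47577591
u_B1 = 1.388 / sqrt(2) = 0.98146421
u_B2 = 0.831 / sqrt(2) = 0.58760574
uc = sqrt(0.47577591^2 + 0.98146421^2 + 0.58760574^2) = 1.238917
U = k * uc = 2 * 1.238917
U = 2.4778

2.4778


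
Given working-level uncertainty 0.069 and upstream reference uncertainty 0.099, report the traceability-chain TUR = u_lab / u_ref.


TUR = u_lab / u_ref
= 0.069 / 0.099
= 0.6970

0.6970


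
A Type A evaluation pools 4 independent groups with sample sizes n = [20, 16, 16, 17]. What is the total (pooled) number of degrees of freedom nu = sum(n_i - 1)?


nu = sum_i (n_i - 1)
nu = ((20 - 1) + (16 - 1) + (16 - 1) + (17 - 1))
nu = 19 + 15 + 15 + 16
nu = 65

65


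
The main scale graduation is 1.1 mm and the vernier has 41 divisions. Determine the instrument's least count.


LC = MSD / n_div
= 1.1 / 41
= 0.0268

0.0268


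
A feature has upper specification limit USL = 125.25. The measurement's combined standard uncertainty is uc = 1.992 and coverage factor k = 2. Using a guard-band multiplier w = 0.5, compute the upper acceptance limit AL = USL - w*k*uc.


U = k * uc = 2 * 1.992 = 3.984
guard band g = w * U = 0.5 * 3.984 = 1.992
AL = USL - g = 125.25 - 1.992
AL = 123.2580

123.2580


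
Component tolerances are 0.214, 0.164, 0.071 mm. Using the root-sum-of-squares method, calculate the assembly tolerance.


RSS = sqrt(0.214^2 + 0.164^2 + 0.071^2)
= sqrt(0.077733)
= 0.2788

0.2788


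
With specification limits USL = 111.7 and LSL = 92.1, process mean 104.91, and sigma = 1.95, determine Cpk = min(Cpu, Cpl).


Cpu = (USL - mean) / (3*sigma) = (111.7 - 104.91) / (3*1.95) = 1.1607
Cpl = (mean - LSL) / (3*sigma) = (104.91 - 92.1) / (3*1.95) = 2.1897
Cpk = min(Cpu, Cpl) = 1.1607

1.1607


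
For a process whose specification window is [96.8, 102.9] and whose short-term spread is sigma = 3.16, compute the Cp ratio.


Cp = (USL - LSL) / (6 * sigma)
= (102.9 - 96.8) / (6 * 3.16)
= 6.1000 / 18.9600
= 0.3217

0.3217


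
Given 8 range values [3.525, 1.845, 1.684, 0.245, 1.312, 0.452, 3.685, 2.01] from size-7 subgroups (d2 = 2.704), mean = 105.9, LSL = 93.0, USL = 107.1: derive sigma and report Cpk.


R_bar = (3.525 + 1.845 + 1.684 + 0.245 + 1.312 + 0.452 + 3.685 + 2.01) / 8 = 1.84475
sigma = R_bar / d2 = 1.84475 / 2.704 = 0.68223003
Cp = (USL - LSL)/(6*sigma) = (107.1 - 93.0)/(6*0.68223003) = 3.4446
Cpu = (107.1 - 105.9)/(3*0.68223003) = 0.5863
Cpl = (105.9 - 93.0)/(3*0.68223003) = 6.3029
Cpk = min(Cpu, Cpl) = 0.5863

0.5863


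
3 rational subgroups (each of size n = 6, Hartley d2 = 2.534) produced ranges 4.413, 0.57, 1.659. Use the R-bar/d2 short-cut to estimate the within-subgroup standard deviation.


R_bar = (4.413 + 0.57 + 1.659) / 3
R_bar = 6.642 / 3 = 2.214
sigma_hat = R_bar / d2 = 2.214 / 2.534 = 0.8737

0.8737


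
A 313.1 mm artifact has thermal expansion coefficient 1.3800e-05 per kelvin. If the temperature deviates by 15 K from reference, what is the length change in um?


dL = L * alpha * dT
= 313.1 * 1.3800e-05 * 15
= 0.0648117 mm
dL_um = 0.0648117 * 1000 = 64.8117 um

64.8117


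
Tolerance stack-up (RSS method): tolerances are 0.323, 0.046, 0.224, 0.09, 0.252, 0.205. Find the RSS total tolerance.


RSS = sqrt(0.323^2 + 0.046^2 + 0.224^2 + 0.09^2 + 0.252^2 + 0.205^2)
= sqrt(0.27025)
= 0.5199

0.5199


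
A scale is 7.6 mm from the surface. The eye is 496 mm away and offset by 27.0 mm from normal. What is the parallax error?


error = h * offset / d
= 7.6 * 27.0 / 496
= 0.4137

0.4137


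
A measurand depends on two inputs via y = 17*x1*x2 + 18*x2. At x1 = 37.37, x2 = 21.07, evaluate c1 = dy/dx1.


y = 17*x1*x2 + 18*x2
dy/dx1 = 17*x2
Evaluate at x2 = 21.07: c1 = 17 * 21.07
c1 = 358.1900

358.1900


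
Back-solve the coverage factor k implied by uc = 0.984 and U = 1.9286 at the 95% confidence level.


k = U / uc
k = 1.9286 / 0.984
k = 1.96

1.96


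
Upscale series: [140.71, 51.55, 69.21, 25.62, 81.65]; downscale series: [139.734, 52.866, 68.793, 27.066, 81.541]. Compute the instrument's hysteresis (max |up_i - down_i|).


|140.71 - 139.734| = 0.9760
|51.55 - 52.866| = 1.3160
|69.21 - 68.793| = 0.4170
|25.62 - 27.066| = 1.4460
|81.65 - 81.541| = 0.1090
hysteresis = max(diffs) = 1.4460

1.4460


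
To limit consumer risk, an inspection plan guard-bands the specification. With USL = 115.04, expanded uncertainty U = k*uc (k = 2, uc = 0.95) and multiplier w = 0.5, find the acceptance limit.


U = k * uc = 2 * 0.95 = 1.9
guard band g = w * U = 0.5 * 1.9 = 0.95
AL = USL - g = 115.04 - 0.95
AL = 114.0900

114.0900


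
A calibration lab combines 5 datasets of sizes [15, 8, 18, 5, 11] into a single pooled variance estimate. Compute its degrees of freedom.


nu = sum_i (n_i - 1)
nu = ((15 - 1) + (8 - 1) + (18 - 1) + (5 - 1) + (11 - 1))
nu = 14 + 7 + 17 + 4 + 10
nu = 52

52


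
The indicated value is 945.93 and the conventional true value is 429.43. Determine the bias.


Systematic error = measured - true
= 945.93 - 429.43
= 516.5000

516.5000


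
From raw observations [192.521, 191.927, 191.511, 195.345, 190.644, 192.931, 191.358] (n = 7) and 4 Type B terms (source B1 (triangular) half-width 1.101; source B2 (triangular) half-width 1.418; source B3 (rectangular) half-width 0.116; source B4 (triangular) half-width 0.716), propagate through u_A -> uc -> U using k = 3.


mean = (192.521 + 191.927 + 191.511 + 195.345 + 190.644 + 192.931 + 191.358) / 7 = 192.3195714
s = sqrt(sum((x - mean)^2)/(n-1)) = 1.5333893
u_A = s / sqrt(n) = 1.5333893 / sqrt(7) = 0.57956668
u_B1 = 1.101 / sqrt(6) = 0.44948137
u_B2 = 1.418 / sqrt(6) = 0.57889608
u_B3 = 0.116 / sqrt(3) = 0.066972631
u_B4 = 0.716 / sqrt(6) = 0.29230578
uc = sqrt(0.57956668^2 + 0.44948137^2 + 0.57889608^2 + 0.066972631^2 + 0.29230578^2) = 0.9813153
U = k * uc = 3 * 0.9813153
U = 2.9439

2.9439


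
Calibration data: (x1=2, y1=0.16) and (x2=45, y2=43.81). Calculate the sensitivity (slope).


slope = (y2 - y1) / (x2 - x1)
= (43.81 - 0.16) / (45 - 2)
= 43.6500 / 43
= 1.0151

1.0151


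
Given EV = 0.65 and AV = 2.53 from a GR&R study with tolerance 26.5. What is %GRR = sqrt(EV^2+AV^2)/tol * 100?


GRR = sqrt(EV^2 + AV^2) = sqrt(0.65^2 + 2.53^2) = 2.6121639
%GRR = GRR / tol * 100 = 2.6121639 / 26.5 * 100
%GRR = 9.8572

9.8572


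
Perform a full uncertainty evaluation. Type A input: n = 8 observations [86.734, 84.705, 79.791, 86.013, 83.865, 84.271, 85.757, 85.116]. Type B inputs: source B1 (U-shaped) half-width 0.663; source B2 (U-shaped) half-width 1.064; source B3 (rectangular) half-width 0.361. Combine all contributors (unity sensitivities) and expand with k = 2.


mean = (86.734 + 84.705 + 79.791 + 86.013 + 83.865 + 84.271 + 85.757 + 85.116) / 8 = 84.5315
s = sqrt(sum((x - mean)^2)/(n-1)) = 2.1348758
u_A = s / sqrt(n) = 2.1348758 / sqrt(8) = 0.75479258
u_B1 = 0.663 / sqrt(2) = 0.4688118
u_B2 = 1.064 / sqrt(2) = 0.75236162
u_B3 = 0.361 / sqrt(3) = 0.20842345
uc = sqrt(0.75479258^2 + 0.4688118^2 + 0.75236162^2 + 0.20842345^2) = 1.1827868
U = k * uc = 2 * 1.1827868
U = 2.3656

2.3656


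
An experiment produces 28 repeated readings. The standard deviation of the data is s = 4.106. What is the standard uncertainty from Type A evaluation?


u_A = s / sqrt(n)
u_A = 4.106 / sqrt(28)
u_A = 4.106 / 5.2915026
u_A = 0.7760

0.7760


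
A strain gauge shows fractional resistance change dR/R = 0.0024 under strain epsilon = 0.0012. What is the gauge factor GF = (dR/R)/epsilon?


GF = (dR/R) / epsilon
= 0.0024 / 0.0012
= 2.0000

2.0000


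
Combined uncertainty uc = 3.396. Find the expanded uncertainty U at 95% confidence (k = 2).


U = k * uc
U = 2 * 3.396
U = 6.7920

6.7920


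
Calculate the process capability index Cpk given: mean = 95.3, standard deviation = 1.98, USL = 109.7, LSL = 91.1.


Cpu = (USL - mean) / (3*sigma) = (109.7 - 95.3) / (3*1.98) = 2.4242
Cpl = (mean - LSL) / (3*sigma) = (95.3 - 91.1) / (3*1.98) = 0.7071
Cpk = min(Cpu, Cpl) = 0.7071

0.7071


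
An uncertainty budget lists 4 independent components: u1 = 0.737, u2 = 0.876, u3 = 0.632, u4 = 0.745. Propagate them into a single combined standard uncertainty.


uc = sqrt(0.737^2 + 0.876^2 + 0.632^2 + 0.745^2)
uc = sqrt(2.264994)
uc = 1.5050

1.5050


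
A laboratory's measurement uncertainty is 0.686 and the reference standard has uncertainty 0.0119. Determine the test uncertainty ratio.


TUR = u_lab / u_ref
= 0.686 / 0.0119
= 57.6471

57.6471


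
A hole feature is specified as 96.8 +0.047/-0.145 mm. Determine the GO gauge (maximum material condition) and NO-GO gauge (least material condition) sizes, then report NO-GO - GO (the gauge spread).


GO = nominal - lower_tol (smallest hole = maximum material condition)
GO = 96.8 - 0.145 = 96.655
NO-GO = nominal + upper_tol (largest hole = least material condition)
NO-GO = 96.8 + 0.047 = 96.847
spread = NO-GO - GO = 96.847 - 96.655 = 0.1920

0.1920


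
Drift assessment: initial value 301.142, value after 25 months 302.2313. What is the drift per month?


rate = (v2 - v1) / months
= (302.2313 - 301.142) / 25
= 1.0893 / 25
= 0.0436

0.0436


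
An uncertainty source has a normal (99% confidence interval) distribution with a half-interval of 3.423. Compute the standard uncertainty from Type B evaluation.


u_B = half_width / 2.576
u_B = 3.423 / 2.576
u_B = 1.3288

1.3288


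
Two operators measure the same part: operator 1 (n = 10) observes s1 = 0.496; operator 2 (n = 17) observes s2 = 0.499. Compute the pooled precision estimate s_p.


s_p = sqrt(((n1-1)*s1^2 + (n2-1)*s2^2) / (n1+n2-2))
numerator = (10-1)*0.496^2 + (17-1)*0.499^2 = 2.214144 + 3.984016 = 6.19816
denominator = 10 + 17 - 2 = 25
s_p^2 = 6.19816 / 25 = 0.2479264
s_p = sqrt(0.2479264) = 0.4979

0.4979


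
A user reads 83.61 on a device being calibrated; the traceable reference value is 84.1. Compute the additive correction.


Correction = standard - reading
= 84.1 - 83.61
= 0.4900

0.4900


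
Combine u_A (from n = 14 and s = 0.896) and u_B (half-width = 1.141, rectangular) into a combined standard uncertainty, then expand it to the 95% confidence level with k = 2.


u_A = s / sqrt(n) = 0.896 / sqrt(14) = 0.23946607
u_B = half_width / sqrt(3) = 1.141 / sqrt(3) = 0.65875666
uc = sqrt(u_A^2 + u_B^2) = sqrt(0.23946607^2 + 0.65875666^2) = 0.70093105
U = k * uc = 2 * 0.70093105
U = 1.4019

1.4019


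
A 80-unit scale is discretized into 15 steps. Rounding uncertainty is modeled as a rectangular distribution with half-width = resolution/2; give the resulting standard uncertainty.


resolution = range / divisions
resolution = 80 / 15 = 5.3333333
u_res = resolution / (2*sqrt(3))
u_res = 5.3333333 / 3.4641016
u_res = 1.5396

1.5396


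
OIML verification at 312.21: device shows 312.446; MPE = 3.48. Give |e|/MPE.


e = indication - reference = 312.446 - 312.21 = 0.2360
|e| = 0.2360
ratio = |e| / MPE = 0.2360 / 3.48
ratio = 0.0678

0.0678


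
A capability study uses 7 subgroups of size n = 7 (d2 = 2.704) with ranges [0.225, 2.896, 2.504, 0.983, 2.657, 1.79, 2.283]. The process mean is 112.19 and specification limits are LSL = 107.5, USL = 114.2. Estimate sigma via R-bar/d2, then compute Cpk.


R_bar = (0.225 + 2.896 + 2.504 + 0.983 + 2.657 + 1.79 + 2.283) / 7 = 1.9054286
sigma = R_bar / d2 = 1.9054286 / 2.704 = 0.70467034
Cp = (USL - LSL)/(6*sigma) = (114.2 - 107.5)/(6*0.70467034) = 1.5847
Cpu = (114.2 - 112.19)/(3*0.70467034) = 0.9508
Cpl = (112.19 - 107.5)/(3*0.70467034) = 2.2185
Cpk = min(Cpu, Cpl) = 0.9508

0.9508


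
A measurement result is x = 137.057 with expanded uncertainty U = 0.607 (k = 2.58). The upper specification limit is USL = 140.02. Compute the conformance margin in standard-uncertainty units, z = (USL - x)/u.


u = U / k = 0.607 / 2.58 = 0.23527132
margin = |USL - x| = |140.02 - 137.057| = 2.963
z = margin / u = 2.963 / 0.23527132
z = 12.5940

12.5940


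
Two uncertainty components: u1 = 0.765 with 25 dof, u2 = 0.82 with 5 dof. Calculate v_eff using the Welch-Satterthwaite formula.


uc = sqrt(u1^2 + u2^2) = sqrt(0.765^2 + 0.82^2) = 1.1214388
v_eff = uc^4 / (u1^4/v1 + u2^4/v2)
= 1.1214388^4 / (0.765^4/25 + 0.82^4/5)
= 1.5816206 / 0.10412388
v_eff = 15.1898

15.1898


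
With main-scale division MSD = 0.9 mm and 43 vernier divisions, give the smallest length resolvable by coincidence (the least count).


LC = MSD / n_div
= 0.9 / 43
= 0.0209

0.0209


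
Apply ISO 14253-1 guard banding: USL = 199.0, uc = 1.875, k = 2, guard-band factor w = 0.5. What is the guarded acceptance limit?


U = k * uc = 2 * 1.875 = 3.75
guard band g = w * U = 0.5 * 3.75 = 1.875
AL = USL - g = 199.0 - 1.875
AL = 197.1250

197.1250


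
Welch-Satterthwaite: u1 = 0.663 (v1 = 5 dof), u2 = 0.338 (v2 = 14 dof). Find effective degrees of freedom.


uc = sqrt(u1^2 + u2^2) = sqrt(0.663^2 + 0.338^2) = 0.74418613
v_eff = uc^4 / (u1^4/v1 + u2^4/v2)
= 0.74418613^4 / (0.663^4/5 + 0.338^4/14)
= 0.30670883 / 0.039576445
v_eff = 7.7498

7.7498


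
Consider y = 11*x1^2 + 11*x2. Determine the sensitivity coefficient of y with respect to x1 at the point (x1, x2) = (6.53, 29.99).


y = 11*x1^2 + 11*x2
dy/dx1 = 2*11*x1
Evaluate at x1 = 6.53: c1 = 22 * 6.53
c1 = 143.6600

143.6600


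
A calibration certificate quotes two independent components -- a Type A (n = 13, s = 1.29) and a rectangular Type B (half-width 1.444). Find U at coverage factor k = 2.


u_A = s / sqrt(n) = 1.29 / sqrt(13) = 0.35778163
u_B = half_width / sqrt(3) = 1.444 / sqrt(3) = 0.83369379
uc = sqrt(u_A^2 + u_B^2) = sqrt(0.35778163^2 + 0.83369379^2) = 0.9072227
U = k * uc = 2 * 0.9072227
U = 1.8144

1.8144


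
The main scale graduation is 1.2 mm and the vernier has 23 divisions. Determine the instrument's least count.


LC = MSD / n_div
= 1.2 / 23
= 0.0522

0.0522


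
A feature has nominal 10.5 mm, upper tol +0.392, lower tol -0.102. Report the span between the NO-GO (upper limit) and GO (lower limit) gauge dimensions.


GO = nominal - lower_tol (smallest hole = maximum material condition)
GO = 10.5 - 0.102 = 10.398
NO-GO = nominal + upper_tol (largest hole = least material condition)
NO-GO = 10.5 + 0.392 = 10.892
spread = NO-GO - GO = 10.892 - 10.398 = 0.4940

0.4940


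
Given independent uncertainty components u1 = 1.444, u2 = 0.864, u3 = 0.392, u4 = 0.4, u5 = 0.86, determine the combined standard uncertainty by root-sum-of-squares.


uc = sqrt(1.444^2 + 0.864^2 + 0.392^2 + 0.4^2 + 0.86^2)
uc = sqrt(3.884896)
uc = 1.9710

1.9710


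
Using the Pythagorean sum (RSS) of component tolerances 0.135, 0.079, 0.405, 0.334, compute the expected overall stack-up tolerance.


RSS = sqrt(0.135^2 + 0.079^2 + 0.405^2 + 0.334^2)
= sqrt(0.300047)
= 0.5478

0.5478


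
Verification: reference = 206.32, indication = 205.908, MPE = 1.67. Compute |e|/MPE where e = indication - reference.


e = indication - reference = 205.908 - 206.32 = -0.4120
|e| = 0.4120
ratio = |e| / MPE = 0.4120 / 1.67
ratio = 0.2467

0.2467


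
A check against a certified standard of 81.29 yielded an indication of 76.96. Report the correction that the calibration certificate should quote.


Correction = standard - reading
= 81.29 - 76.96
= 4.3300

4.3300


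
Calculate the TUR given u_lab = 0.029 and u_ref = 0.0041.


TUR = u_lab / u_ref
= 0.029 / 0.0041
= 7.0732

7.0732


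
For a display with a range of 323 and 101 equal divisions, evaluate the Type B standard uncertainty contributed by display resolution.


resolution = range / divisions
resolution = 323 / 101 = 3.1980198
u_res = resolution / (2*sqrt(3))
u_res = 3.1980198 / 3.4641016
u_res = 0.9232

0.9232


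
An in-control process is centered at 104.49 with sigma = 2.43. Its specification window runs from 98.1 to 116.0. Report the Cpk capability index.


Cpu = (USL - mean) / (3*sigma) = (116.0 - 104.49) / (3*2.43) = 1.5789
Cpl = (mean - LSL) / (3*sigma) = (104.49 - 98.1) / (3*2.43) = 0.8765
Cpk = min(Cpu, Cpl) = 0.8765

0.8765


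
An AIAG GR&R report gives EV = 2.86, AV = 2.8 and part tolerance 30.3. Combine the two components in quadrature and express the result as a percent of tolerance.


GRR = sqrt(EV^2 + AV^2) = sqrt(2.86^2 + 2.8^2) = 4.0024493
%GRR = GRR / tol * 100 = 4.0024493 / 30.3 * 100
%GRR = 13.2094

13.2094


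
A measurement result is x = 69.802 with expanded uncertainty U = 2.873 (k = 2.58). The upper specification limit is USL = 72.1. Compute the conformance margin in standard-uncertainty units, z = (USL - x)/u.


u = U / k = 2.873 / 2.58 = 1.1135659
margin = |USL - x| = |72.1 - 69.802| = 2.298
z = margin / u = 2.298 / 1.1135659
z = 2.0636

2.0636


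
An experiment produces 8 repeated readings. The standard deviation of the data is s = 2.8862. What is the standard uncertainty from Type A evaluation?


u_A = s / sqrt(n)
u_A = 2.8862 / sqrt(8)
u_A = 2.8862 / 2.8284271
u_A = 1.0204

1.0204


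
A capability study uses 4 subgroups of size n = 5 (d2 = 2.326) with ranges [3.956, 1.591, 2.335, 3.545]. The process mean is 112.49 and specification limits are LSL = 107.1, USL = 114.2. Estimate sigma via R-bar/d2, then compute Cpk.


R_bar = (3.956 + 1.591 + 2.335 + 3.545) / 4 = 2.85675
sigma = R_bar / d2 = 2.85675 / 2.326 = 1.2281814
Cp = (USL - LSL)/(6*sigma) = (114.2 - 107.1)/(6*1.2281814) = 0.9635
Cpu = (114.2 - 112.49)/(3*1.2281814) = 0.4641
Cpl = (112.49 - 107.1)/(3*1.2281814) = 1.4629
Cpk = min(Cpu, Cpl) = 0.4641

0.4641


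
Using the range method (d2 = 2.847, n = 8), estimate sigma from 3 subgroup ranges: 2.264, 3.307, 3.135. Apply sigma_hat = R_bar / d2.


R_bar = (2.264 + 3.307 + 3.135) / 3
R_bar = 8.706 / 3 = 2.902
sigma_hat = R_bar / d2 = 2.902 / 2.847 = 1.0193

1.0193


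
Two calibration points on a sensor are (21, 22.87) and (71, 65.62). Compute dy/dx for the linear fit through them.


slope = (y2 - y1) / (x2 - x1)
= (65.62 - 22.87) / (71 - 21)
= 42.7500 / 50
= 0.8550

0.8550


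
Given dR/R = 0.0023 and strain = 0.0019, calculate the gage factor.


GF = (dR/R) / epsilon
= 0.0023 / 0.0019
= 1.2105

1.2105


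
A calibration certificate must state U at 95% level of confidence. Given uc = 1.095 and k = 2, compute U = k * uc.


U = k * uc
U = 2 * 1.095
U = 2.1900

2.1900


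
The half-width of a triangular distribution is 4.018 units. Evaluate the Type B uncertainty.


u_B = half_width / sqrt(6)
u_B = 4.018 / 2.4494897
u_B = 1.6403

1.6403


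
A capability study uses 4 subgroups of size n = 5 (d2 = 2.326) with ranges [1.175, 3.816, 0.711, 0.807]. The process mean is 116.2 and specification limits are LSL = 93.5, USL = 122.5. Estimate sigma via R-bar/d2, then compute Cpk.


R_bar = (1.175 + 3.816 + 0.711 + 0.807) / 4 = 1.62725
sigma = R_bar / d2 = 1.62725 / 2.326 = 0.69959157
Cp = (USL - LSL)/(6*sigma) = (122.5 - 93.5)/(6*0.69959157) = 6.9088
Cpu = (122.5 - 116.2)/(3*0.69959157) = 3.0018
Cpl = (116.2 - 93.5)/(3*0.69959157) = 10.8158
Cpk = min(Cpu, Cpl) = 3.0018

3.0018


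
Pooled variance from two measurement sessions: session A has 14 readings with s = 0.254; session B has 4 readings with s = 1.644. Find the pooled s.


s_p = sqrt(((n1-1)*s1^2 + (n2-1)*s2^2) / (n1+n2-2))
numerator = (14-1)*0.254^2 + (4-1)*1.644^2 = 0.838708 + 8.108208 = 8.946916
denominator = 14 + 4 - 2 = 16
s_p^2 = 8.946916 / 16 = 0.55918225
s_p = sqrt(0.55918225) = 0.7478

0.7478


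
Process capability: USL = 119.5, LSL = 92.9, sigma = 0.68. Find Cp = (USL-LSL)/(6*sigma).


Cp = (USL - LSL) / (6 * sigma)
= (119.5 - 92.9) / (6 * 0.68)
= 26.6000 / 4.0800
= 6.5196

6.5196


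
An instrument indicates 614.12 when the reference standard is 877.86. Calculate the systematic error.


Systematic error = measured - true
= 614.12 - 877.86
= -263.7400

-263.7400


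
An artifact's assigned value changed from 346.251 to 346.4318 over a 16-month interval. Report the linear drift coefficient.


rate = (v2 - v1) / months
= (346.4318 - 346.251) / 16
= 0.1808 / 16
= 0.0113

0.0113


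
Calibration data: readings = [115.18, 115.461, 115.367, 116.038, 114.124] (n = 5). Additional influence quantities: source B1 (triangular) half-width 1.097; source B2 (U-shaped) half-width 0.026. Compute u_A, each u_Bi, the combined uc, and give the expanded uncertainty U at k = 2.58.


mean = (115.18 + 115.461 + 115.367 + 116.038 + 114.124) / 5 = 115.234
s = sqrt(sum((x - mean)^2)/(n-1)) = 0.69832836
u_A = s / sqrt(n) = 0.69832836 / sqrt(5) = 0.31230194
u_B1 = 1.097 / sqrt(6) = 0.44784837
u_B2 = 0.026 / sqrt(2) = 0.018384776
uc = sqrt(0.31230194^2 + 0.44784837^2 + 0.018384776^2) = 0.5462954
U = k * uc = 2.58 * 0.5462954
U = 1.4094

1.4094


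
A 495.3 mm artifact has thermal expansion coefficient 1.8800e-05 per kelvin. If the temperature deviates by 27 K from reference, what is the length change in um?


dL = L * alpha * dT
= 495.3 * 1.8800e-05 * 27
= 0.2514143 mm
dL_um = 0.2514143 * 1000 = 251.4143 um

251.4143


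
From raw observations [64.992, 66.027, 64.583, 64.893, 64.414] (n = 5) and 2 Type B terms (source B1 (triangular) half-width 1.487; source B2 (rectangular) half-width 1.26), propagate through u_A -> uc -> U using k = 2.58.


mean = (64.992 + 66.027 + 64.583 + 64.893 + 64.414) / 5 = 64.9818
s = sqrt(sum((x - mean)^2)/(n-1)) = 0.62886223
u_A = s / sqrt(n) = 0.62886223 / sqrt(5) = 0.28123574
u_B1 = 1.487 / sqrt(6) = 0.60706521
u_B2 = 1.26 / sqrt(3) = 0.72746134
uc = sqrt(0.28123574^2 + 0.60706521^2 + 0.72746134^2) = 0.98834291
U = k * uc = 2.58 * 0.98834291
U = 2.5499

2.5499


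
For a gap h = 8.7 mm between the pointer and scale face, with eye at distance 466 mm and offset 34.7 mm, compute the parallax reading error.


error = h * offset / d
= 8.7 * 34.7 / 466
= 0.6478

0.6478


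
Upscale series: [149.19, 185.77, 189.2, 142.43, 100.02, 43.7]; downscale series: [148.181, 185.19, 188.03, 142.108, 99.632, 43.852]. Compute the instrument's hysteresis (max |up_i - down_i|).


|149.19 - 148.181| = 1.0090
|185.77 - 185.19| = 0.5800
|189.2 - 188.03| = 1.1700
|142.43 - 142.108| = 0.3220
|100.02 - 99.632| = 0.3880
|43.7 - 43.852| = 0.1520
hysteresis = max(diffs) = 1.1700

1.1700


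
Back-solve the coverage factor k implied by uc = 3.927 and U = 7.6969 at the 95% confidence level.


k = U / uc
k = 7.6969 / 3.927
k = 1.96

1.96


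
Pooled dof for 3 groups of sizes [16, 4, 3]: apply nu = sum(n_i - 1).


nu = sum_i (n_i - 1)
nu = ((16 - 1) + (4 - 1) + (3 - 1))
nu = 15 + 3 + 2
nu = 20

20


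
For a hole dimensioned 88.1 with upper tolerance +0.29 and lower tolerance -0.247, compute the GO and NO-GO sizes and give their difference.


GO = nominal - lower_tol (smallest hole = maximum material condition)
GO = 88.1 - 0.247 = 87.853
NO-GO = nominal + upper_tol (largest hole = least material condition)
NO-GO = 88.1 + 0.29 = 88.39
spread = NO-GO - GO = 88.39 - 87.853 = 0.5370

0.5370


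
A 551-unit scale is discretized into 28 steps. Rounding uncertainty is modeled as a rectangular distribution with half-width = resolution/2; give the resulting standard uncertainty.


resolution = range / divisions
resolution = 551 / 28 = 19.678571
u_res = resolution / (2*sqrt(3))
u_res = 19.678571 / 3.4641016
u_res = 5.6807

5.6807


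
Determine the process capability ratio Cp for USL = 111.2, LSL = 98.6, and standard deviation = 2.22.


Cp = (USL - LSL) / (6 * sigma)
= (111.2 - 98.6) / (6 * 2.22)
= 12.6000 / 13.3200
= 0.9459

0.9459


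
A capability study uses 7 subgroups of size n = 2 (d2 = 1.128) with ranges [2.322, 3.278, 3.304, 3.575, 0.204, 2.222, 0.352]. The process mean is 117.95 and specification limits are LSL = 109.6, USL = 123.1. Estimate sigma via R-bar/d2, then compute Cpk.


R_bar = (2.322 + 3.278 + 3.304 + 3.575 + 0.204 + 2.222 + 0.352) / 7 = 2.1795714
sigma = R_bar / d2 = 2.1795714 / 1.128 = 1.9322441
Cp = (USL - LSL)/(6*sigma) = (123.1 - 109.6)/(6*1.9322441) = 1.1644
Cpu = (123.1 - 117.95)/(3*1.9322441) = 0.8884
Cpl = (117.95 - 109.6)/(3*1.9322441) = 1.4405
Cpk = min(Cpu, Cpl) = 0.8884

0.8884


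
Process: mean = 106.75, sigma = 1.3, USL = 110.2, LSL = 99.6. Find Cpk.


Cpu = (USL - mean) / (3*sigma) = (110.2 - 106.75) / (3*1.3) = 0.8846
Cpl = (mean - LSL) / (3*sigma) = (106.75 - 99.6) / (3*1.3) = 1.8333
Cpk = min(Cpu, Cpl) = 0.8846

0.8846


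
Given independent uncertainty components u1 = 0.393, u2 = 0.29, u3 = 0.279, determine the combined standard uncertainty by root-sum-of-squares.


uc = sqrt(0.393^2 + 0.29^2 + 0.279^2)
uc = sqrt(0.31639)
uc = 0.5625

0.5625


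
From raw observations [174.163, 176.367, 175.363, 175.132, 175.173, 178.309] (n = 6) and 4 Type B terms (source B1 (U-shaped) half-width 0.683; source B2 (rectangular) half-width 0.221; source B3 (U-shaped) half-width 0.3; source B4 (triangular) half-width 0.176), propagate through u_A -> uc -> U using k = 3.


mean = (174.163 + 176.367 + 175.363 + 175.132 + 175.173 + 178.309) / 6 = 175.7511667
s = sqrt(sum((x - mean)^2)/(n-1)) = 1.4361304
u_A = s / sqrt(n) = 1.4361304 / sqrt(6) = 0.58629778
u_B1 = 0.683 / sqrt(2) = 0.48295393
u_B2 = 0.221 / sqrt(3) = 0.12759441
u_B3 = 0.3 / sqrt(2) = 0.21213203
u_B4 = 0.176 / sqrt(6) = 0.071851699
uc = sqrt(0.58629778^2 + 0.48295393^2 + 0.12759441^2 + 0.21213203^2 + 0.071851699^2) = 0.8021425
U = k * uc = 3 * 0.8021425
U = 2.4064

2.4064


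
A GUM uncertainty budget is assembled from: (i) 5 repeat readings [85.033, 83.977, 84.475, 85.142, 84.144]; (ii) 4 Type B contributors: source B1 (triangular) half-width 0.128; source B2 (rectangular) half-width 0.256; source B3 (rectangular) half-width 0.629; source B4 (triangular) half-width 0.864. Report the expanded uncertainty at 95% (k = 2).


mean = (85.033 + 83.977 + 84.475 + 85.142 + 84.144) / 5 = 84.5542
s = sqrt(sum((x - mean)^2)/(n-1)) = 0.52020544
u_A = s / sqrt(n) = 0.52020544 / sqrt(5) = 0.23264295
u_B1 = 0.128 / sqrt(6) = 0.052255781
u_B2 = 0.256 / sqrt(3) = 0.14780167
u_B3 = 0.629 / sqrt(3) = 0.36315332
u_B4 = 0.864 / sqrt(6) = 0.35272652
uc = sqrt(0.23264295^2 + 0.052255781^2 + 0.14780167^2 + 0.36315332^2 + 0.35272652^2) = 0.57878759
U = k * uc = 2 * 0.57878759
U = 1.1576

1.1576


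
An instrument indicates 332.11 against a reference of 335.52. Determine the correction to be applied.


Correction = standard - reading
= 335.52 - 332.11
= 3.4100

3.4100


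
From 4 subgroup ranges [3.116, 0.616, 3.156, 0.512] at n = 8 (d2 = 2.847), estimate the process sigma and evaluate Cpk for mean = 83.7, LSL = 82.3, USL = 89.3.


R_bar = (3.116 + 0.616 + 3.156 + 0.512) / 4 = 1.85
sigma = R_bar / d2 = 1.85 / 2.847 = 0.64980681
Cp = (USL - LSL)/(6*sigma) = (89.3 - 82.3)/(6*0.64980681) = 1.7954
Cpu = (89.3 - 83.7)/(3*0.64980681) = 2.8726
Cpl = (83.7 - 82.3)/(3*0.64980681) = 0.7182
Cpk = min(Cpu, Cpl) = 0.7182

0.7182


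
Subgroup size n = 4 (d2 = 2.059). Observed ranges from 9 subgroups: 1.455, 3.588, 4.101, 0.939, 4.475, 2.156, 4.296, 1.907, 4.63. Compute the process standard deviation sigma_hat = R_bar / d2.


R_bar = (1.455 + 3.588 + 4.101 + 0.939 + 4.475 + 2.156 + 4.296 + 1.907 + 4.63) / 9
R_bar = 27.547 / 9 = 3.0607778
sigma_hat = R_bar / d2 = 3.0607778 / 2.059 = 1.4865

1.4865


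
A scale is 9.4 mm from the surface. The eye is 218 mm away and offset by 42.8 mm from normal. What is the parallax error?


error = h * offset / d
= 9.4 * 42.8 / 218
= 1.8455

1.8455


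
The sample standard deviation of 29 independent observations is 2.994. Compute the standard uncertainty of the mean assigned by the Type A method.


u_A = s / sqrt(n)
u_A = 2.994 / sqrt(29)
u_A = 2.994 / 5.3851648
u_A = 0.5560

0.5560


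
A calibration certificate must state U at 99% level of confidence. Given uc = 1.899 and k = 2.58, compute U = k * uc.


U = k * uc
U = 2.58 * 1.899
U = 4.8994

4.8994


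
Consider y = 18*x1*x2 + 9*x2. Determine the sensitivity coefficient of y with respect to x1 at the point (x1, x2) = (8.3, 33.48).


y = 18*x1*x2 + 9*x2
dy/dx1 = 18*x2
Evaluate at x2 = 33.48: c1 = 18 * 33.48
c1 = 602.6400

602.6400


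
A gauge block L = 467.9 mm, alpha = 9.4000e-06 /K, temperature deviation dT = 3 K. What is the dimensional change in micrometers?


dL = L * alpha * dT
= 467.9 * 9.4000e-06 * 3
= 0.0131948 mm
dL_um = 0.0131948 * 1000 = 13.1948 um

13.1948


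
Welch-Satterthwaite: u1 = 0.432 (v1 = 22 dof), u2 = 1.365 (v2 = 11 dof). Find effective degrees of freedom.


uc = sqrt(u1^2 + u2^2) = sqrt(0.432^2 + 1.365^2) = 1.4317294
v_eff = uc^4 / (u1^4/v1 + u2^4/v2)
= 1.4317294^4 / (0.432^4/22 + 1.365^4/11)
= 4.2018812 / 0.31718379
v_eff = 13.2475

13.2475


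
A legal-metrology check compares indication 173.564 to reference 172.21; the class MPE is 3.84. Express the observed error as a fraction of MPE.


e = indication - reference = 173.564 - 172.21 = 1.3540
|e| = 1.3540
ratio = |e| / MPE = 1.3540 / 3.84
ratio = 0.3526

0.3526


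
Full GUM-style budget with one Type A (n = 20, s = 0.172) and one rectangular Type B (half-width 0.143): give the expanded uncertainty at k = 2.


u_A = s / sqrt(n) = 0.172 / sqrt(20) = 0.038460369
u_B = half_width / sqrt(3) = 0.143 / sqrt(3) = 0.082561088
uc = sqrt(u_A^2 + u_B^2) = sqrt(0.038460369^2 + 0.082561088^2) = 0.091079818
U = k * uc = 2 * 0.091079818
U = 0.1822

0.1822


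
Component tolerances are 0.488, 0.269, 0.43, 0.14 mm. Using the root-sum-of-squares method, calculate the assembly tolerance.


RSS = sqrt(0.488^2 + 0.269^2 + 0.43^2 + 0.14^2)
= sqrt(0.515005)
= 0.7176

0.7176


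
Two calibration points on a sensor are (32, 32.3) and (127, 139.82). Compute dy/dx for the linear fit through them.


slope = (y2 - y1) / (x2 - x1)
= (139.82 - 32.3) / (127 - 32)
= 107.5200 / 95
= 1.1318

1.1318


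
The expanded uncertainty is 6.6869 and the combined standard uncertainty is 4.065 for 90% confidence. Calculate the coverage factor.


k = U / uc
k = 6.6869 / 4.065
k = 1.645

1.645


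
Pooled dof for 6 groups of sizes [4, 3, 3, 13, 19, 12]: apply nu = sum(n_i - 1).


nu = sum_i (n_i - 1)
nu = ((4 - 1) + (3 - 1) + (3 - 1) + (13 - 1) + (19 - 1) + (12 - 1))
nu = 3 + 2 + 2 + 12 + 18 + 11
nu = 48

48


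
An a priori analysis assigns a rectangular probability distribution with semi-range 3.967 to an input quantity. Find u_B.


u_B = half_width / sqrt(3)
u_B = 3.967 / 1.7320508
u_B = 2.2903

2.2903


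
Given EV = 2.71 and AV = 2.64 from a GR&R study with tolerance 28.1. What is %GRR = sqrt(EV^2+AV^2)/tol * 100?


GRR = sqrt(EV^2 + AV^2) = sqrt(2.71^2 + 2.64^2) = 3.7833451
%GRR = GRR / tol * 100 = 3.7833451 / 28.1 * 100
%GRR = 13.4639

13.4639


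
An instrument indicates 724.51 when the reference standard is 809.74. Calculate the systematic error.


Systematic error = measured - true
= 724.51 - 809.74
= -85.2300

-85.2300


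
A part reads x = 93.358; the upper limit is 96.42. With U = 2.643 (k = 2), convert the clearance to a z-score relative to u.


u = U / k = 2.643 / 2 = 1.3215
margin = |USL - x| = |96.42 - 93.358| = 3.062
z = margin / u = 3.062 / 1.3215
z = 2.3171

2.3171


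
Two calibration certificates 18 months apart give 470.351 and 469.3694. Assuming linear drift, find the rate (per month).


rate = (v2 - v1) / months
= (469.3694 - 470.351) / 18
= -0.9816 / 18
= -0.0545

-0.0545


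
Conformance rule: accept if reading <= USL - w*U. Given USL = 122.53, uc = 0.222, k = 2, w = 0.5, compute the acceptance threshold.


U = k * uc = 2 * 0.222 = 0.444
guard band g = w * U = 0.5 * 0.444 = 0.222
AL = USL - g = 122.53 - 0.222
AL = 122.3080

122.3080
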